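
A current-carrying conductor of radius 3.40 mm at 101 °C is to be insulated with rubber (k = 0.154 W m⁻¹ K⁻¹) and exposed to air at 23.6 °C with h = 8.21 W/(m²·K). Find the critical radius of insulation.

For a cylinder, r_cr = k_ins/h = 0.154/8.21 = 0.0188 m = 1.88 cm

r_cr = 1.88 cm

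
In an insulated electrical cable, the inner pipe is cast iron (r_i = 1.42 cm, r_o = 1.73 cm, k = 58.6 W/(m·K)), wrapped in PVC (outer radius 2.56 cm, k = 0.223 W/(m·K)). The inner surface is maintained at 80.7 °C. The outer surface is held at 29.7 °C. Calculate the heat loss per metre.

Treat each layer as a resistance in series:
  R'_cast iron = ln(0.0173/0.0142)/(2πk) = 0.1975/(2π·58.6) = 5.363×10^-4 m·K/W
  R'_PVC = ln(0.0256/0.0173)/(2πk) = 0.3919/(2π·0.223) = 0.2797 m·K/W
ΣR = 5.363×10^-4 + 0.2797 = 0.2802 m·K/W
Q' = ΔT/ΣR = (80.7 °C − 29.7 °C)/0.2802 = 182 W/m

Q' = 182 W/m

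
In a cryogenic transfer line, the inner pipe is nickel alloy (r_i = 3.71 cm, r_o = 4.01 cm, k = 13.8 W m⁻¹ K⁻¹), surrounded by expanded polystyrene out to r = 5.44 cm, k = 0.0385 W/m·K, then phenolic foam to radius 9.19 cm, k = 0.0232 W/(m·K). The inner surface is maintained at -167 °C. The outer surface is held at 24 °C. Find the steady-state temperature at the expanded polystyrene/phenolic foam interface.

Resistance network (inner→outer):
  R'_nickel alloy = ln(0.0401/0.0371)/(2πk) = 0.07776/(2π·13.8) = 8.968×10^-4 m·K/W
  R'_expanded polystyrene = ln(0.0544/0.0401)/(2πk) = 0.3050/(2π·0.0385) = 1.261 m·K/W
  R'_phenolic foam = ln(0.0919/0.0544)/(2πk) = 0.5243/(2π·0.0232) = 3.597 m·K/W
ΣR = 8.968×10^-4 + 1.261 + 3.597 = 4.859 m·K/W
Q' = ΔT/ΣR = (-167 °C − 24 °C)/4.859 = -39.31 W/m
From the inner boundary to the expanded polystyrene/phenolic foam interface, ΣR_partial = 1.262 m·K/W.
T_interface = T_in − Q'·ΣR_partial = -167 °C − (-39.31)(1.262) = -117 °C

T = -117 °C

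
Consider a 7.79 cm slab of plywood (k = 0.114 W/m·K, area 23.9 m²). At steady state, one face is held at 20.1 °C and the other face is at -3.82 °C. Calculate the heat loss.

Q = 837 W

Q = kA·ΔT/L = 0.114 × 23.9 × |20.1 °C − -3.82 °C| / 0.0779 = 837 W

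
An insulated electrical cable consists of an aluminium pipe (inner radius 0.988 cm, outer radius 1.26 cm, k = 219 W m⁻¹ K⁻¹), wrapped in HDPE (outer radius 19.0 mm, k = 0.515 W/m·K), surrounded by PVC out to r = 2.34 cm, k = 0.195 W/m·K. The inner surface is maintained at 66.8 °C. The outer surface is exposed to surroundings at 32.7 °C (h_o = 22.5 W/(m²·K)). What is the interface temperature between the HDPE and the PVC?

T = 59.6 °C

Resistance network (inner→outer):
  R'_aluminium = ln(0.0126/0.00988)/(2πk) = 0.2432/(2π·219) = 1.767×10^-4 m·K/W
  R'_HDPE = ln(0.0190/0.0126)/(2πk) = 0.4107/(2π·0.515) = 0.1269 m·K/W
  R'_PVC = ln(0.0234/0.0190)/(2πk) = 0.2083/(2π·0.195) = 0.1700 m·K/W
  R'_conv,out = 1/(2πr h) = 1/(2π·0.0234·22.5) = 0.3023 m·K/W
ΣR = 1.767×10^-4 + 0.1269 + 0.1700 + 0.3023 = 0.5994 m·K/W
Q' = ΔT/ΣR = (66.8 °C − 32.7 °C)/0.5994 = 56.89 W/m
From the inner boundary to the HDPE/PVC interface, ΣR_partial = 0.1271 m·K/W.
T_interface = T_in − Q'·ΣR_partial = 66.8 °C − (56.89)(0.1271) = 59.6 °C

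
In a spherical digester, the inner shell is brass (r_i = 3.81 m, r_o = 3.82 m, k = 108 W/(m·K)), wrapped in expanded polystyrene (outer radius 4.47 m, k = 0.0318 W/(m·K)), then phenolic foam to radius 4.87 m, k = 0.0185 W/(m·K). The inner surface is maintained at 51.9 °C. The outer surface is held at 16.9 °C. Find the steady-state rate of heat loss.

Q = 201 W

Resistance network (inner→outer):
  R_brass = (1/3.81 − 1/3.82)/(4πk) = 6.871×10^-4/(4π·108) = 5.063×10^-7 K/W
  R_expanded polystyrene = (1/3.82 − 1/4.47)/(4πk) = 0.03807/(4π·0.0318) = 0.09526 K/W
  R_phenolic foam = (1/4.47 − 1/4.87)/(4πk) = 0.01837/(4π·0.0185) = 0.07904 K/W
ΣR = 5.063×10^-7 + 0.09526 + 0.07904 = 0.1743 K/W
Q = ΔT/ΣR = (51.9 °C − 16.9 °C)/0.1743 = 201 W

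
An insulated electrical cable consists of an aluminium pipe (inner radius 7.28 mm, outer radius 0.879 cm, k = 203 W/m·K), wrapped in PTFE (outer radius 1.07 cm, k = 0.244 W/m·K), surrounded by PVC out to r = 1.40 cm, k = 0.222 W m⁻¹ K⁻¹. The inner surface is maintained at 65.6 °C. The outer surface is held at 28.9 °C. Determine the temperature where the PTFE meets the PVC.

T = 50.9 °C

Series thermal resistances, inner to outer:
  R'_aluminium = ln(0.00879/0.00728)/(2πk) = 0.1885/(2π·203) = 1.478×10^-4 m·K/W
  R'_PTFE = ln(0.0107/0.00879)/(2πk) = 0.1966/(2π·0.244) = 0.1283 m·K/W
  R'_PVC = ln(0.0140/0.0107)/(2πk) = 0.2688/(2π·0.222) = 0.1927 m·K/W
ΣR = 1.478×10^-4 + 0.1283 + 0.1927 = 0.3211 m·K/W
Q' = ΔT/ΣR = (65.6 °C − 28.9 °C)/0.3211 = 114.3 W/m
From the inner boundary to the PTFE/PVC interface, ΣR_partial = 0.1284 m·K/W.
T_interface = T_in − Q'·ΣR_partial = 65.6 °C − (114.3)(0.1284) = 50.9 °C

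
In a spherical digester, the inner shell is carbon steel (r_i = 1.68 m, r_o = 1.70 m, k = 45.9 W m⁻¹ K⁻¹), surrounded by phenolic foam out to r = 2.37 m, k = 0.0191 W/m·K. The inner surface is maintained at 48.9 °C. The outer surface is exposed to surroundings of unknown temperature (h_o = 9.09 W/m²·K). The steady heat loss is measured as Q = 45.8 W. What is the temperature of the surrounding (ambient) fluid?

T_out = 17.1 °C

Series resistances:
  R_carbon steel = (1/1.68 − 1/1.70)/(4πk) = 0.007003/(4π·45.9) = 1.214×10^-5 K/W
  R_phenolic foam = (1/1.70 − 1/2.37)/(4πk) = 0.1663/(4π·0.0191) = 0.6928 K/W
  R_conv,out = 1/(4πr²h) = 1/(4π·2.37²·9.09) = 0.001559 K/W
ΣR = 0.6944 K/W
ΔT = Q·ΣR = 45.8 × 0.6944 = 31.80 K
Heat flows outward, so T_out = T_in − ΔT = 48.9 − 31.80 = 17.1 °C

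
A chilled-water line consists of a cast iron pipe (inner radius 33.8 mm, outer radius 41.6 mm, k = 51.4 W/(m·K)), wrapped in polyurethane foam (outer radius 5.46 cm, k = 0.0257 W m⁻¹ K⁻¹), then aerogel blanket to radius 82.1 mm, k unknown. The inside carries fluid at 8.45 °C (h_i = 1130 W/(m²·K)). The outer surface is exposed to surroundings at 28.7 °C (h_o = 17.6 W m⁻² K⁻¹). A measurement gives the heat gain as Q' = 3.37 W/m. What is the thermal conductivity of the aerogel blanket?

k = 0.0154 W/m·K

ΣR = ΔT/Q' = |8.45 − 28.7|/3.37 = 6.009 m·K/W
Known resistances:
  R'_conv,in = 1/(2πr h) = 1/(2π·0.0338·1130) = 0.004167 m·K/W
  R'_cast iron = ln(0.0416/0.0338)/(2πk) = 0.2076/(2π·51.4) = 6.429×10^-4 m·K/W
  R'_polyurethane foam = ln(0.0546/0.0416)/(2πk) = 0.2719/(2π·0.0257) = 1.684 m·K/W
  R'_conv,out = 1/(2πr h) = 1/(2π·0.0821·17.6) = 0.1101 m·K/W
R_aerogel blanket = ΣR − ΣR_known = 6.009 − 1.799 = 4.210 m·K/W
ln(r₂/r₁)/(2πk) = 4.210 ⇒ k = 0.4079/(2π·4.210) = 0.0154 W/m·K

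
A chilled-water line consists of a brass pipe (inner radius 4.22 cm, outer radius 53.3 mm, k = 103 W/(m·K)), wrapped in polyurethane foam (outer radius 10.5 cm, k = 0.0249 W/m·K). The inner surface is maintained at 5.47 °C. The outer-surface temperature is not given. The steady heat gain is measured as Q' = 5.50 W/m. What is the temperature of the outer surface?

T_out = 29.3 °C

Series resistances:
  R'_brass = ln(0.0533/0.0422)/(2πk) = 0.2335/(2π·103) = 3.608×10^-4 m·K/W
  R'_polyurethane foam = ln(0.105/0.0533)/(2πk) = 0.6780/(2π·0.0249) = 4.334 m·K/W
ΣR = 4.334 m·K/W
ΔT = Q'·ΣR = 5.50 × 4.334 = 23.84 K
Heat flows inward, so T_out = T_in + ΔT = 5.47 + 23.84 = 29.3 °C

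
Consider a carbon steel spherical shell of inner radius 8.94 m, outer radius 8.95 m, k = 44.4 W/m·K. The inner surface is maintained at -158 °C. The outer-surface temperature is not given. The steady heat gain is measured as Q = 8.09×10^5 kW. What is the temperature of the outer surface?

Sum the resistances:
  R_carbon steel = (1/8.94 − 1/8.95)/(4πk) = 1.250×10^-4/(4π·44.4) = 2.240×10^-7 K/W
ΣR = 2.240×10^-7 K/W
ΔT = Q·ΣR = 8.09×10^8 × 2.240×10^-7 = 181.2 K
Heat flows inward, so T_out = T_in + ΔT = -158 + 181.2 = 23.2 °C

T_out = 23.2 °C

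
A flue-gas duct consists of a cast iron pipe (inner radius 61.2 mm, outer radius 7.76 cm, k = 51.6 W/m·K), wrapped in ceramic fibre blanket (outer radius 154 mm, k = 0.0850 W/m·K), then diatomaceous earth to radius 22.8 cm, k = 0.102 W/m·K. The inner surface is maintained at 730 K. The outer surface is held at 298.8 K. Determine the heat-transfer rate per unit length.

Resistance network (inner→outer):
  R'_cast iron = ln(0.0776/0.0612)/(2πk) = 0.2374/(2π·51.6) = 7.323×10^-4 m·K/W
  R'_ceramic fibre blanket = ln(0.154/0.0776)/(2πk) = 0.6854/(2π·0.0850) = 1.283 m·K/W
  R'_diatomaceous earth = ln(0.228/0.154)/(2πk) = 0.3924/(2π·0.102) = 0.6123 m·K/W
ΣR = 7.323×10^-4 + 1.283 + 0.6123 = 1.896 m·K/W
Q' = ΔT/ΣR = (730 K − 298.8 K)/1.896 = 227 W/m

Q' = 227 W/m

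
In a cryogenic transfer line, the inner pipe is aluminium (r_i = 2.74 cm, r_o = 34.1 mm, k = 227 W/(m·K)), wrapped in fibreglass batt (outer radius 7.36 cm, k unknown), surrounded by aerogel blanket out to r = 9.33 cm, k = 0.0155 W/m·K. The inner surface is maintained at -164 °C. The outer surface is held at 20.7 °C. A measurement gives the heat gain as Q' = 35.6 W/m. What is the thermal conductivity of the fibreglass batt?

k = 0.0445 W/m·K

ΣR = ΔT/Q' = |-164 − 20.7|/35.6 = 5.188 m·K/W
Known resistances:
  R'_aluminium = ln(0.0341/0.0274)/(2πk) = 0.2188/(2π·227) = 1.534×10^-4 m·K/W
  R'_aerogel blanket = ln(0.0933/0.0736)/(2πk) = 0.2372/(2π·0.0155) = 2.435 m·K/W
R_fibreglass batt = ΣR − ΣR_known = 5.188 − 2.435 = 2.753 m·K/W
ln(r₂/r₁)/(2πk) = 2.753 ⇒ k = 0.7693/(2π·2.753) = 0.0445 W/m·K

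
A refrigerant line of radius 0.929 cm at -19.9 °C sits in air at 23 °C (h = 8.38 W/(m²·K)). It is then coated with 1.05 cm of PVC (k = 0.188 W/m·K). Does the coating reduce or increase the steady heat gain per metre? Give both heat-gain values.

Critical radius for a cylinder: r_cr = k/h = 0.0224 m = 2.24 cm.
Outer radius after coating: r₂ = 0.00929 + 0.0105 = 0.01979 m.
Since r₁ < r_cr and r₂ ≤ r_cr, the coating moves toward the maximum at r_cr — heat gain rises.
Bare: R = 1/(2πr₁h) = 2.044 m·K/W; Q = 42.9/2.044 = 21.0 W/m.
Coated: R = R_cond + R_conv = 1.600 m·K/W; Q = 42.9/1.600 = 26.8 W/m.

increases: 21.0 → 26.8 W/m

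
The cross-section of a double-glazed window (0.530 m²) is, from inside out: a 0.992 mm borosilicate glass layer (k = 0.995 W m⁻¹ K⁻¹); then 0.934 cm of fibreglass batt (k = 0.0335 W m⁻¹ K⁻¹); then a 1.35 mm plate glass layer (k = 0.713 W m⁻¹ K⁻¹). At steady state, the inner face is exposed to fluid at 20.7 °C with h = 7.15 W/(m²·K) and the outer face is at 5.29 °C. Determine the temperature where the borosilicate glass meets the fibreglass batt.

T = 15.6 °C

Series thermal resistances, inner to outer:
  R_conv,in = 1/(hA) = 1/(7.15·0.530) = 0.2639 K/W
  R_borosilicate glass = L/(kA) = 9.92×10^-4/(0.995·0.530) = 0.001881 K/W
  R_fibreglass batt = L/(kA) = 0.00934/(0.0335·0.530) = 0.5260 K/W
  R_plate glass = L/(kA) = 0.00135/(0.713·0.530) = 0.003572 K/W
ΣR = 0.2639 + 0.001881 + 0.5260 + 0.003572 = 0.7954 K/W
Q = ΔT/ΣR = (20.7 °C − 5.29 °C)/0.7954 = 19.37 W
From the inner boundary to the borosilicate glass/fibreglass batt interface, ΣR_partial = 0.2658 K/W.
T_interface = T_in − Q·ΣR_partial = 20.7 °C − (19.37)(0.2658) = 15.6 °C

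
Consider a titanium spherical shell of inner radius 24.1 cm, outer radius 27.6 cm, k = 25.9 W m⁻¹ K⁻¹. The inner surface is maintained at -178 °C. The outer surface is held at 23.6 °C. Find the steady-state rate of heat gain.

Q = 125 kW

Q = 4πk·ΔT/(1/r₁ − 1/r₂) = 4π × 25.9 × 201.6 / (1/0.241 − 1/0.276) = 1.25×10^5 W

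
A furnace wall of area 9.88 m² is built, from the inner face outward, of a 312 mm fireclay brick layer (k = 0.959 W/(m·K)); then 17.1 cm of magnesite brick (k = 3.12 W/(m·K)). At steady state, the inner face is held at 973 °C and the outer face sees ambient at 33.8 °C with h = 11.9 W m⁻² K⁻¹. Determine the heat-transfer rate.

Treat each layer as a resistance in series:
  R_fireclay brick = L/(kA) = 0.312/(0.959·9.88) = 0.03293 K/W
  R_magnesite brick = L/(kA) = 0.171/(3.12·9.88) = 0.005547 K/W
  R_conv,out = 1/(hA) = 1/(11.9·9.88) = 0.008505 K/W
ΣR = 0.03293 + 0.005547 + 0.008505 = 0.04698 K/W
Q = ΔT/ΣR = (973 °C − 33.8 °C)/0.04698 = 20000 W

Q = 20.0 kW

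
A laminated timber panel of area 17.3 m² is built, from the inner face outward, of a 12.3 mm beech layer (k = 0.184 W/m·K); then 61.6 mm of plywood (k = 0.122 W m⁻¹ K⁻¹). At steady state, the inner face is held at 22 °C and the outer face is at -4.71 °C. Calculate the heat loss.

Series thermal resistances, inner to outer:
  R_beech = L/(kA) = 0.0123/(0.184·17.3) = 0.003864 K/W
  R_plywood = L/(kA) = 0.0616/(0.122·17.3) = 0.02919 K/W
ΣR = 0.003864 + 0.02919 = 0.03305 K/W
Q = ΔT/ΣR = (22 °C − -4.71 °C)/0.03305 = 808 W

Q = 808 W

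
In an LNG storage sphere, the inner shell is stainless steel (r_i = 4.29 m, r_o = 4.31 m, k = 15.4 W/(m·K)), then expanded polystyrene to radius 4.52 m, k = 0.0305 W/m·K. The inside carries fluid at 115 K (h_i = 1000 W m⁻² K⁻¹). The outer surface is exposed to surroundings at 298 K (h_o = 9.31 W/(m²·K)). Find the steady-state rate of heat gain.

Q = 6.41 kW

Resistance network (inner→outer):
  R_conv,in = 1/(4πr²h) = 1/(4π·4.29²·1000) = 4.324×10^-6 K/W
  R_stainless steel = (1/4.29 − 1/4.31)/(4πk) = 0.001082/(4π·15.4) = 5.589×10^-6 K/W
  R_expanded polystyrene = (1/4.31 − 1/4.52)/(4πk) = 0.01078/(4π·0.0305) = 0.02813 K/W
  R_conv,out = 1/(4πr²h) = 1/(4π·4.52²·9.31) = 4.184×10^-4 K/W
ΣR = 4.324×10^-6 + 5.589×10^-6 + 0.02813 + 4.184×10^-4 = 0.02856 K/W
Q = ΔT/ΣR = (115 K − 298 K)/0.02856 = -6410 W
(Negative Q ⇒ heat flows inward; heat gain = 6410 W.)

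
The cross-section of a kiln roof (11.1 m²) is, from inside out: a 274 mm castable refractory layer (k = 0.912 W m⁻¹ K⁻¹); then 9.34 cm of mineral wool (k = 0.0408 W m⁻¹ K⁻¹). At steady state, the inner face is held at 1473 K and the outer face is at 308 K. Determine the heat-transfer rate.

Q = 4.99 kW

Series thermal resistances, inner to outer:
  R_castable refractory = L/(kA) = 0.274/(0.912·11.1) = 0.02707 K/W
  R_mineral wool = L/(kA) = 0.0934/(0.0408·11.1) = 0.2062 K/W
ΣR = 0.02707 + 0.2062 = 0.2333 K/W
Q = ΔT/ΣR = (1473 K − 308 K)/0.2333 = 4990 W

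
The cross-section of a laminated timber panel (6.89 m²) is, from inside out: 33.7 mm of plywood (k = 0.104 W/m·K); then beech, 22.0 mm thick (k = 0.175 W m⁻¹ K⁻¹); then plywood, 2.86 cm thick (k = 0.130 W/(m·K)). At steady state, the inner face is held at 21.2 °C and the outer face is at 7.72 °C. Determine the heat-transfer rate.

Treat each layer as a resistance in series:
  R_plywood = L/(kA) = 0.0337/(0.104·6.89) = 0.04703 K/W
  R_beech = L/(kA) = 0.0220/(0.175·6.89) = 0.01825 K/W
  R_plywood = L/(kA) = 0.0286/(0.130·6.89) = 0.03193 K/W
ΣR = 0.04703 + 0.01825 + 0.03193 = 0.09721 K/W
Q = ΔT/ΣR = (21.2 °C − 7.72 °C)/0.09721 = 139 W

Q = 139 W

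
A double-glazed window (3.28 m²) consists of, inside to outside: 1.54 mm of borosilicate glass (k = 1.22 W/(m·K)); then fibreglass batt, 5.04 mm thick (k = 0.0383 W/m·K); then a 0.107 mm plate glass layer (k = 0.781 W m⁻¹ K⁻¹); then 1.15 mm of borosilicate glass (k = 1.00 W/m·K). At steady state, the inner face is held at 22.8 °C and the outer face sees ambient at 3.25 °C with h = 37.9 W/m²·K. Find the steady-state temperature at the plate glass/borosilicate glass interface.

T = 6.60 °C

Treat each layer as a resistance in series:
  R_borosilicate glass = L/(kA) = 0.00154/(1.22·3.28) = 3.848×10^-4 K/W
  R_fibreglass batt = L/(kA) = 0.00504/(0.0383·3.28) = 0.04012 K/W
  R_plate glass = L/(kA) = 1.07×10^-4/(0.781·3.28) = 4.177×10^-5 K/W
  R_borosilicate glass = L/(kA) = 0.00115/(1.00·3.28) = 3.506×10^-4 K/W
  R_conv,out = 1/(hA) = 1/(37.9·3.28) = 0.008044 K/W
ΣR = 3.848×10^-4 + 0.04012 + 4.177×10^-5 + 3.506×10^-4 + 0.008044 = 0.04894 K/W
Q = ΔT/ΣR = (22.8 °C − 3.25 °C)/0.04894 = 399.5 W
From the inner boundary to the plate glass/borosilicate glass interface, ΣR_partial = 0.04055 K/W.
T_interface = T_in − Q·ΣR_partial = 22.8 °C − (399.5)(0.04055) = 6.60 °C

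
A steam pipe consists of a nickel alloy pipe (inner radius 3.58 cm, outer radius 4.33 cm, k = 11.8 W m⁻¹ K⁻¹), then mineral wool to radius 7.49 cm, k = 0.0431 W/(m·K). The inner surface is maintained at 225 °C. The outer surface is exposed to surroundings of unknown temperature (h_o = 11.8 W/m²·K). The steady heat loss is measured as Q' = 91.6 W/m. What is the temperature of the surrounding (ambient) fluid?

Series resistances:
  R'_nickel alloy = ln(0.0433/0.0358)/(2πk) = 0.1902/(2π·11.8) = 0.002565 m·K/W
  R'_mineral wool = ln(0.0749/0.0433)/(2πk) = 0.5480/(2π·0.0431) = 2.024 m·K/W
  R'_conv,out = 1/(2πr h) = 1/(2π·0.0749·11.8) = 0.1801 m·K/W
ΣR = 2.206 m·K/W
ΔT = Q'·ΣR = 91.6 × 2.206 = 202.1 K
Heat flows outward, so T_out = T_in − ΔT = 225 − 202.1 = 22.9 °C

T_out = 22.9 °C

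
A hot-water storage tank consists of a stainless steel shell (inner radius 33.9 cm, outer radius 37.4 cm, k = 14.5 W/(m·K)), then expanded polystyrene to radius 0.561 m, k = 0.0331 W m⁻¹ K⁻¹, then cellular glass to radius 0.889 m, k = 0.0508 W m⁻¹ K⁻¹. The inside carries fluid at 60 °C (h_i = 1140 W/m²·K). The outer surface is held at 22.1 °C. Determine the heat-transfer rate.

Treat each layer as a resistance in series:
  R_conv,in = 1/(4πr²h) = 1/(4π·0.339²·1140) = 6.074×10^-4 K/W
  R_stainless steel = (1/0.339 − 1/0.374)/(4πk) = 0.2761/(4π·14.5) = 0.001515 K/W
  R_expanded polystyrene = (1/0.374 − 1/0.561)/(4πk) = 0.8913/(4π·0.0331) = 2.143 K/W
  R_cellular glass = (1/0.561 − 1/0.889)/(4πk) = 0.6577/(4π·0.0508) = 1.030 K/W
ΣR = 6.074×10^-4 + 0.001515 + 2.143 + 1.030 = 3.175 K/W
Q = ΔT/ΣR = (60 °C − 22.1 °C)/3.175 = 11.9 W

Q = 11.9 W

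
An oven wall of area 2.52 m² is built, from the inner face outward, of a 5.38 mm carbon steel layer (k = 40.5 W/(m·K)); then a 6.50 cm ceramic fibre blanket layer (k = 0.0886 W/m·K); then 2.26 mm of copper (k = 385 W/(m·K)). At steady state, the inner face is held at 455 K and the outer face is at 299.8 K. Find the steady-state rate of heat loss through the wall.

Q = 533 W

Treat each layer as a resistance in series:
  R_carbon steel = L/(kA) = 0.00538/(40.5·2.52) = 5.271×10^-5 K/W
  R_ceramic fibre blanket = L/(kA) = 0.0650/(0.0886·2.52) = 0.2911 K/W
  R_copper = L/(kA) = 0.00226/(385·2.52) = 2.329×10^-6 K/W
ΣR = 5.271×10^-5 + 0.2911 + 2.329×10^-6 = 0.2912 K/W
Q = ΔT/ΣR = (455 K − 299.8 K)/0.2912 = 533 W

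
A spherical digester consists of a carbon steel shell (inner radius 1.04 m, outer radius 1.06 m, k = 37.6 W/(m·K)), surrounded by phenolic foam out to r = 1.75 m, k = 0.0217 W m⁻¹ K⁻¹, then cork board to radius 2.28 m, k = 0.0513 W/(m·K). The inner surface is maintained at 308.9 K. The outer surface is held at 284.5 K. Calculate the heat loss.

Q = 15.5 W

Resistance network (inner→outer):
  R_carbon steel = (1/1.04 − 1/1.06)/(4πk) = 0.01814/(4π·37.6) = 3.840×10^-5 K/W
  R_phenolic foam = (1/1.06 − 1/1.75)/(4πk) = 0.3720/(4π·0.0217) = 1.364 K/W
  R_cork board = (1/1.75 − 1/2.28)/(4πk) = 0.1328/(4π·0.0513) = 0.2061 K/W
ΣR = 3.840×10^-5 + 1.364 + 0.2061 = 1.570 K/W
Q = ΔT/ΣR = (308.9 K − 284.5 K)/1.570 = 15.5 W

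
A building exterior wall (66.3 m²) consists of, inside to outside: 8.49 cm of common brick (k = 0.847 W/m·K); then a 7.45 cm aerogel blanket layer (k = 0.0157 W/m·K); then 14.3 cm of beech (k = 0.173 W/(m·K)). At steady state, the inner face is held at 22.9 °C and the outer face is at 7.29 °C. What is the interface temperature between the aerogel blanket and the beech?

Treat each layer as a resistance in series:
  R_common brick = L/(kA) = 0.0849/(0.847·66.3) = 0.001512 K/W
  R_aerogel blanket = L/(kA) = 0.0745/(0.0157·66.3) = 0.07157 K/W
  R_beech = L/(kA) = 0.143/(0.173·66.3) = 0.01247 K/W
ΣR = 0.001512 + 0.07157 + 0.01247 = 0.08555 K/W
Q = ΔT/ΣR = (22.9 °C − 7.29 °C)/0.08555 = 182.5 W
From the inner boundary to the aerogel blanket/beech interface, ΣR_partial = 0.07308 K/W.
T_interface = T_in − Q·ΣR_partial = 22.9 °C − (182.5)(0.07308) = 9.56 °C

T = 9.56 °C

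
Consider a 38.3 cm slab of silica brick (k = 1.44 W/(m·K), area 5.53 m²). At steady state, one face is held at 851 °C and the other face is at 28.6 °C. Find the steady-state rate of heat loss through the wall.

Q = 17100 W

Q = kA·ΔT/L = 1.44 × 5.53 × |851 °C − 28.6 °C| / 0.383 = 17100 W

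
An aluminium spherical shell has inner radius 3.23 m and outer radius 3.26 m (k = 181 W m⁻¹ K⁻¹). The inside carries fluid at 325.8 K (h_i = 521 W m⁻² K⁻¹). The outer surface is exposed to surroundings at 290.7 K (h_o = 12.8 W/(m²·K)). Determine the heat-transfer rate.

Q = 58.4 kW

Series thermal resistances, inner to outer:
  R_conv,in = 1/(4πr²h) = 1/(4π·3.23²·521) = 1.464×10^-5 K/W
  R_aluminium = (1/3.23 − 1/3.26)/(4πk) = 0.002849/(4π·181) = 1.253×10^-6 K/W
  R_conv,out = 1/(4πr²h) = 1/(4π·3.26²·12.8) = 5.850×10^-4 K/W
ΣR = 1.464×10^-5 + 1.253×10^-6 + 5.850×10^-4 = 6.009×10^-4 K/W
Q = ΔT/ΣR = (325.8 K − 290.7 K)/6.009×10^-4 = 58400 W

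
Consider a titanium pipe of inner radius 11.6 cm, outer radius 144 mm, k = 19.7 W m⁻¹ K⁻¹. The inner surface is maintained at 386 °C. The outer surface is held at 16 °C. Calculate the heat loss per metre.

Q' = 212 kW/m

Q' = 2πk·ΔT/ln(r₂/r₁) = 2π × 19.7 × 370 / ln(0.144/0.116) = 2.12×10^5 W/m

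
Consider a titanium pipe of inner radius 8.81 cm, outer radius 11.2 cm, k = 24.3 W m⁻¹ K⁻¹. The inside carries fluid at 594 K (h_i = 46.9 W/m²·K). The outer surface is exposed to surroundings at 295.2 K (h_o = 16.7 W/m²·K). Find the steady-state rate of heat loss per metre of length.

Series thermal resistances, inner to outer:
  R'_conv,in = 1/(2πr h) = 1/(2π·0.0881·46.9) = 0.03852 m·K/W
  R'_titanium = ln(0.112/0.0881)/(2πk) = 0.2400/(2π·24.3) = 0.001572 m·K/W
  R'_conv,out = 1/(2πr h) = 1/(2π·0.112·16.7) = 0.08509 m·K/W
ΣR = 0.03852 + 0.001572 + 0.08509 = 0.1252 m·K/W
Q' = ΔT/ΣR = (594 K − 295.2 K)/0.1252 = 2390 W/m

Q' = 2.39 kW/m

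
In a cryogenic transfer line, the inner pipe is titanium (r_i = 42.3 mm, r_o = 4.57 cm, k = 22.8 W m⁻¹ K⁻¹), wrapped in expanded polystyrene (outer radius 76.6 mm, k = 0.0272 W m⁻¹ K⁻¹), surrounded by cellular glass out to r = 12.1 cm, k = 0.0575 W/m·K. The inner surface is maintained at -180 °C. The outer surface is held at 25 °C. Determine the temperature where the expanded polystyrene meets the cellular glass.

Series thermal resistances, inner to outer:
  R'_titanium = ln(0.0457/0.0423)/(2πk) = 0.07731/(2π·22.8) = 5.397×10^-4 m·K/W
  R'_expanded polystyrene = ln(0.0766/0.0457)/(2πk) = 0.5165/(2π·0.0272) = 3.022 m·K/W
  R'_cellular glass = ln(0.121/0.0766)/(2πk) = 0.4572/(2π·0.0575) = 1.265 m·K/W
ΣR = 5.397×10^-4 + 3.022 + 1.265 = 4.288 m·K/W
Q' = ΔT/ΣR = (-180 °C − 25 °C)/4.288 = -47.81 W/m
From the inner boundary to the expanded polystyrene/cellular glass interface, ΣR_partial = 3.023 m·K/W.
T_interface = T_in − Q'·ΣR_partial = -180 °C − (-47.81)(3.023) = -35.5 °C

T = -35.5 °C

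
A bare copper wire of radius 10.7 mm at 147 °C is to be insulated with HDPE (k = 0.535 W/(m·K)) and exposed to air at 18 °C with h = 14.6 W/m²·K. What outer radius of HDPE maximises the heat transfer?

For a cylinder, r_cr = k_ins/h = 0.535/14.6 = 0.0366 m = 3.66 cm

r_cr = 3.66 cm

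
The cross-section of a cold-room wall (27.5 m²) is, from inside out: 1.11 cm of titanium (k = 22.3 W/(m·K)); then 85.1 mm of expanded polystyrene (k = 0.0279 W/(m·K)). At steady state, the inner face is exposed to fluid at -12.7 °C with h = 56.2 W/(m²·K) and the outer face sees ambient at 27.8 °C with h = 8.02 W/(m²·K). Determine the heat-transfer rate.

Treat each layer as a resistance in series:
  R_conv,in = 1/(hA) = 1/(56.2·27.5) = 6.470×10^-4 K/W
  R_titanium = L/(kA) = 0.0111/(22.3·27.5) = 1.810×10^-5 K/W
  R_expanded polystyrene = L/(kA) = 0.0851/(0.0279·27.5) = 0.1109 K/W
  R_conv,out = 1/(hA) = 1/(8.02·27.5) = 0.004534 K/W
ΣR = 6.470×10^-4 + 1.810×10^-5 + 0.1109 + 0.004534 = 0.1161 K/W
Q = ΔT/ΣR = (-12.7 °C − 27.8 °C)/0.1161 = -349 W
(Negative Q ⇒ heat flows inward; heat gain = 349 W.)

Q = 349 W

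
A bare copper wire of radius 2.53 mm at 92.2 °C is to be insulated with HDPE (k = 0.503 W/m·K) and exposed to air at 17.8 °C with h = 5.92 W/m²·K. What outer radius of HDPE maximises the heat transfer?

r_cr = 8.50 cm

For a cylinder, r_cr = k_ins/h = 0.503/5.92 = 0.0850 m = 8.50 cm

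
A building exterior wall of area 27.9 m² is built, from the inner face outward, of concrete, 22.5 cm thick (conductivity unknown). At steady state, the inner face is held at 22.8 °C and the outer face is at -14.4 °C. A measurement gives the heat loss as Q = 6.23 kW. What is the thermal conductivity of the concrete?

ΣR = ΔT/Q = |22.8 − -14.4|/6230 = 0.005971 K/W
L/(kA) = 0.005971 ⇒ k = 0.225/(0.005971·27.9) = 1.35 W/m·K

k = 1.35 W/m·K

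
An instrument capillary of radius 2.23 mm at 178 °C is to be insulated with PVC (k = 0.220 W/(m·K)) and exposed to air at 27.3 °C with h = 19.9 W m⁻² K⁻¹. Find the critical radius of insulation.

r_cr = 1.11 cm

For a cylinder, r_cr = k_ins/h = 0.220/19.9 = 0.0111 m = 1.11 cm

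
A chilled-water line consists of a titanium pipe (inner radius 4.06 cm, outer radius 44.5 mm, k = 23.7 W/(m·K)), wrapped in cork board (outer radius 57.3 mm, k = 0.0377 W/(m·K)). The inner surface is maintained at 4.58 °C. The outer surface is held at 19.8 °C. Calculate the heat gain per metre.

Resistance network (inner→outer):
  R'_titanium = ln(0.0445/0.0406)/(2πk) = 0.09172/(2π·23.7) = 6.159×10^-4 m·K/W
  R'_cork board = ln(0.0573/0.0445)/(2πk) = 0.2528/(2π·0.0377) = 1.067 m·K/W
ΣR = 6.159×10^-4 + 1.067 = 1.068 m·K/W
Q' = ΔT/ΣR = (4.58 °C − 19.8 °C)/1.068 = -14.3 W/m
(Negative Q' ⇒ heat flows inward; heat gain = 14.3 W/m.)

Q' = 14.3 W/m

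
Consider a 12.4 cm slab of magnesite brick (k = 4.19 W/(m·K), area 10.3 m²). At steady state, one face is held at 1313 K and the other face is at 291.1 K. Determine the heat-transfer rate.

Q = 3.56×10^5 W

Q = kA·ΔT/L = 4.19 × 10.3 × |1313 K − 291.1 K| / 0.124 = 3.56×10^5 W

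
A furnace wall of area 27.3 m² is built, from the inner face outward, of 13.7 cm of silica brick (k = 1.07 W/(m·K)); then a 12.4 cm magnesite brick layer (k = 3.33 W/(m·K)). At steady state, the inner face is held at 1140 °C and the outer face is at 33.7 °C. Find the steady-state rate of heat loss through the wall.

Q = 183 kW

Resistance network (inner→outer):
  R_silica brick = L/(kA) = 0.137/(1.07·27.3) = 0.004690 K/W
  R_magnesite brick = L/(kA) = 0.124/(3.33·27.3) = 0.001364 K/W
ΣR = 0.004690 + 0.001364 = 0.006054 K/W
Q = ΔT/ΣR = (1140 °C − 33.7 °C)/0.006054 = 1.83×10^5 W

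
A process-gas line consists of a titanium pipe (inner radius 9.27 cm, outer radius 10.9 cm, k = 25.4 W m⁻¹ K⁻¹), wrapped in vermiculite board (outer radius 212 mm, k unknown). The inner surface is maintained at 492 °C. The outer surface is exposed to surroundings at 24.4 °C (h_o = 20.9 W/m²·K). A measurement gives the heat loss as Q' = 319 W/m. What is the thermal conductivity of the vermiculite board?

k = 0.0741 W/m·K

ΣR = ΔT/Q' = |492 − 24.4|/319 = 1.466 m·K/W
Known resistances:
  R'_titanium = ln(0.109/0.0927)/(2πk) = 0.1620/(2π·25.4) = 0.001015 m·K/W
  R'_conv,out = 1/(2πr h) = 1/(2π·0.212·20.9) = 0.03592 m·K/W
R_vermiculite board = ΣR − ΣR_known = 1.466 − 0.03694 = 1.429 m·K/W
ln(r₂/r₁)/(2πk) = 1.429 ⇒ k = 0.6652/(2π·1.429) = 0.0741 W/m·K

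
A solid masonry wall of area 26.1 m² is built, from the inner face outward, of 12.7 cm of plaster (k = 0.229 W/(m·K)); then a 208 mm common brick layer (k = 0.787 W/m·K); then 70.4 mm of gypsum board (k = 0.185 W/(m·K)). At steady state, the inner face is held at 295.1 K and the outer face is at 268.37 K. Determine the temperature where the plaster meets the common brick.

Resistance network (inner→outer):
  R_plaster = L/(kA) = 0.127/(0.229·26.1) = 0.02125 K/W
  R_common brick = L/(kA) = 0.208/(0.787·26.1) = 0.01013 K/W
  R_gypsum board = L/(kA) = 0.0704/(0.185·26.1) = 0.01458 K/W
ΣR = 0.02125 + 0.01013 + 0.01458 = 0.04596 K/W
Q = ΔT/ΣR = (295.1 K − 268.37 K)/0.04596 = 581.6 W
From the inner boundary to the plaster/common brick interface, ΣR_partial = 0.02125 K/W.
T_interface = T_in − Q·ΣR_partial = 295.1 K − (581.6)(0.02125) = 282.74 K

T = 282.74 K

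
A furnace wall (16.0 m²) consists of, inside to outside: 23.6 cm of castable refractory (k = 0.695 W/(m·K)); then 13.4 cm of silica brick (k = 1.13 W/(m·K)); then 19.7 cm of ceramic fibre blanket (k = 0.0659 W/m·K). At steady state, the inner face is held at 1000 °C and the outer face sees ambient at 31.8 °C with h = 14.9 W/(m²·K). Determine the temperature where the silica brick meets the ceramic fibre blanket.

Treat each layer as a resistance in series:
  R_castable refractory = L/(kA) = 0.236/(0.695·16.0) = 0.02122 K/W
  R_silica brick = L/(kA) = 0.134/(1.13·16.0) = 0.007412 K/W
  R_ceramic fibre blanket = L/(kA) = 0.197/(0.0659·16.0) = 0.1868 K/W
  R_conv,out = 1/(hA) = 1/(14.9·16.0) = 0.004195 K/W
ΣR = 0.02122 + 0.007412 + 0.1868 + 0.004195 = 0.2196 K/W
Q = ΔT/ΣR = (1000 °C − 31.8 °C)/0.2196 = 4409 W
From the inner boundary to the silica brick/ceramic fibre blanket interface, ΣR_partial = 0.02863 K/W.
T_interface = T_in − Q·ΣR_partial = 1000 °C − (4409)(0.02863) = 874 °C

T = 874 °C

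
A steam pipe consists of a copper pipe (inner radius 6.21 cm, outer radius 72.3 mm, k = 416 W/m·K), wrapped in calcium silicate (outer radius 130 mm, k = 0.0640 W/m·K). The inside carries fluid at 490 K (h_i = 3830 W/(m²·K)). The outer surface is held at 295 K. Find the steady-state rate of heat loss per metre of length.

Series thermal resistances, inner to outer:
  R'_conv,in = 1/(2πr h) = 1/(2π·0.0621·3830) = 6.692×10^-4 m·K/W
  R'_copper = ln(0.0723/0.0621)/(2πk) = 0.1521/(2π·416) = 5.818×10^-5 m·K/W
  R'_calcium silicate = ln(0.130/0.0723)/(2πk) = 0.5867/(2π·0.0640) = 1.459 m·K/W
ΣR = 6.692×10^-4 + 5.818×10^-5 + 1.459 = 1.460 m·K/W
Q' = ΔT/ΣR = (490 K − 295 K)/1.460 = 134 W/m

Q' = 134 W/m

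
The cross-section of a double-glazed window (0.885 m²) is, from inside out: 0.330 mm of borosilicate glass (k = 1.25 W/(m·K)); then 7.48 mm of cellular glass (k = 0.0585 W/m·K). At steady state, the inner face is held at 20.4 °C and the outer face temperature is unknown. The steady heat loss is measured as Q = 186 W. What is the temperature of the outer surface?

Series resistances:
  R_borosilicate glass = L/(kA) = 3.30×10^-4/(1.25·0.885) = 2.983×10^-4 K/W
  R_cellular glass = L/(kA) = 0.00748/(0.0585·0.885) = 0.1445 K/W
ΣR = 0.1448 K/W
ΔT = Q·ΣR = 186 × 0.1448 = 26.93 K
Heat flows outward, so T_out = T_in − ΔT = 20.4 − 26.93 = -6.53 °C

T_out = -6.53 °C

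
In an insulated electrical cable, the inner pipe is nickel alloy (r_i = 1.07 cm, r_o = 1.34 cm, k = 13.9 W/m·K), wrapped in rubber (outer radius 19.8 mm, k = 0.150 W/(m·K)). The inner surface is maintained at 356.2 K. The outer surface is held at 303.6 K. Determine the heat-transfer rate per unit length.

Treat each layer as a resistance in series:
  R'_nickel alloy = ln(0.0134/0.0107)/(2πk) = 0.2250/(2π·13.9) = 0.002576 m·K/W
  R'_rubber = ln(0.0198/0.0134)/(2πk) = 0.3904/(2π·0.150) = 0.4143 m·K/W
ΣR = 0.002576 + 0.4143 = 0.4169 m·K/W
Q' = ΔT/ΣR = (356.2 K − 303.6 K)/0.4169 = 126 W/m

Q' = 126 W/m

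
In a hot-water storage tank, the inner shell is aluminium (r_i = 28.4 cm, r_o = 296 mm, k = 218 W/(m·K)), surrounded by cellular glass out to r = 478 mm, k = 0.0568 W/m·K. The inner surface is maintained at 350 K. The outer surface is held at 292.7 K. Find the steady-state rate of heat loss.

Resistance network (inner→outer):
  R_aluminium = (1/0.284 − 1/0.296)/(4πk) = 0.1427/(4π·218) = 5.211×10^-5 K/W
  R_cellular glass = (1/0.296 − 1/0.478)/(4πk) = 1.286/(4π·0.0568) = 1.802 K/W
ΣR = 5.211×10^-5 + 1.802 = 1.802 K/W
Q = ΔT/ΣR = (350 K − 292.7 K)/1.802 = 31.8 W

Q = 31.8 W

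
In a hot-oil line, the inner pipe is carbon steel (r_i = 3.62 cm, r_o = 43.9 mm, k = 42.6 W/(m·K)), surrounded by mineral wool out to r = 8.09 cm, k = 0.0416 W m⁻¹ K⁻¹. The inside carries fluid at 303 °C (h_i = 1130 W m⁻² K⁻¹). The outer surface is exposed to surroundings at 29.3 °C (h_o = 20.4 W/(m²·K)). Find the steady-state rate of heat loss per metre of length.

Resistance network (inner→outer):
  R'_conv,in = 1/(2πr h) = 1/(2π·0.0362·1130) = 0.003891 m·K/W
  R'_carbon steel = ln(0.0439/0.0362)/(2πk) = 0.1929/(2π·42.6) = 7.205×10^-4 m·K/W
  R'_mineral wool = ln(0.0809/0.0439)/(2πk) = 0.6113/(2π·0.0416) = 2.339 m·K/W
  R'_conv,out = 1/(2πr h) = 1/(2π·0.0809·20.4) = 0.09644 m·K/W
ΣR = 0.003891 + 7.205×10^-4 + 2.339 + 0.09644 = 2.440 m·K/W
Q' = ΔT/ΣR = (303 °C − 29.3 °C)/2.440 = 112 W/m

Q' = 112 W/m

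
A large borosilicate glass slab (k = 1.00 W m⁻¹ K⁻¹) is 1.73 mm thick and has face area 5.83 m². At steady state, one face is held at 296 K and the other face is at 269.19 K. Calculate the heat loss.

Q = kA·ΔT/L = 1.00 × 5.83 × |296 K − 269.19 K| / 0.00173 = 90300 W

Q = 90.3 kW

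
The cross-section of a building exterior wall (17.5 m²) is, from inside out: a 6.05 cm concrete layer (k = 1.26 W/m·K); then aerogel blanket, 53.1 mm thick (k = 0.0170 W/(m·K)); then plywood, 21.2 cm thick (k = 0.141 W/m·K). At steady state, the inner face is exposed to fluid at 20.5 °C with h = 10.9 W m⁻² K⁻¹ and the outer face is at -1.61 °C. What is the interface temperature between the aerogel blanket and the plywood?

Series thermal resistances, inner to outer:
  R_conv,in = 1/(hA) = 1/(10.9·17.5) = 0.005242 K/W
  R_concrete = L/(kA) = 0.0605/(1.26·17.5) = 0.002744 K/W
  R_aerogel blanket = L/(kA) = 0.0531/(0.0170·17.5) = 0.1785 K/W
  R_plywood = L/(kA) = 0.212/(0.141·17.5) = 0.08592 K/W
ΣR = 0.005242 + 0.002744 + 0.1785 + 0.08592 = 0.2724 K/W
Q = ΔT/ΣR = (20.5 °C − -1.61 °C)/0.2724 = 81.17 W
From the inner boundary to the aerogel blanket/plywood interface, ΣR_partial = 0.1865 K/W.
T_interface = T_in − Q·ΣR_partial = 20.5 °C − (81.17)(0.1865) = 5.36 °C

T = 5.36 °C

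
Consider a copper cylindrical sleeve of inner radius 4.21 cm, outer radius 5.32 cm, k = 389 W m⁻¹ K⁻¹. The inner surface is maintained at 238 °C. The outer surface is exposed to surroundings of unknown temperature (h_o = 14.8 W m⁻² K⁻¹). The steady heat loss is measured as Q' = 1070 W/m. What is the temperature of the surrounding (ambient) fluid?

Sum the resistances:
  R'_copper = ln(0.0532/0.0421)/(2πk) = 0.2340/(2π·389) = 9.574×10^-5 m·K/W
  R'_conv,out = 1/(2πr h) = 1/(2π·0.0532·14.8) = 0.2021 m·K/W
ΣR = 0.2022 m·K/W
ΔT = Q'·ΣR = 1070 × 0.2022 = 216.4 K
Heat flows outward, so T_out = T_in − ΔT = 238 − 216.4 = 21.6 °C

T_out = 21.6 °C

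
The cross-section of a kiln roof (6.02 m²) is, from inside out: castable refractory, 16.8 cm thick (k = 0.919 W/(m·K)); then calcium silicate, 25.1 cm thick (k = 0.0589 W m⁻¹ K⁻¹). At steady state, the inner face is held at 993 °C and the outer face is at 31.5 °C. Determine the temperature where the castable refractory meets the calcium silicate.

Treat each layer as a resistance in series:
  R_castable refractory = L/(kA) = 0.168/(0.919·6.02) = 0.03037 K/W
  R_calcium silicate = L/(kA) = 0.251/(0.0589·6.02) = 0.7079 K/W
ΣR = 0.03037 + 0.7079 = 0.7383 K/W
Q = ΔT/ΣR = (993 °C − 31.5 °C)/0.7383 = 1302 W
From the inner boundary to the castable refractory/calcium silicate interface, ΣR_partial = 0.03037 K/W.
T_interface = T_in − Q·ΣR_partial = 993 °C − (1302)(0.03037) = 953 °C

T = 953 °C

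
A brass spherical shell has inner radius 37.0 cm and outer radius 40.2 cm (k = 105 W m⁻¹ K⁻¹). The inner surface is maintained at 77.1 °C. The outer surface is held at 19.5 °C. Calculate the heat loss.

Q = 4πk·ΔT/(1/r₁ − 1/r₂) = 4π × 105 × 57.6 / (1/0.370 − 1/0.402) = 3.53×10^5 W

Q = 353 kW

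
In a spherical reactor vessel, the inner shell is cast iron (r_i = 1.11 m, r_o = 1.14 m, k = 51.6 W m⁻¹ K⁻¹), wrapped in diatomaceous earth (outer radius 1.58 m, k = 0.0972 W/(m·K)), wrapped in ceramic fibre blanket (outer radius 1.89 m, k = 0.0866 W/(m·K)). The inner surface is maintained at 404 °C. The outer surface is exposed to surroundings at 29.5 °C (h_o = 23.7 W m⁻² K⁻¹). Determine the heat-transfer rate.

Q = 1260 W

Treat each layer as a resistance in series:
  R_cast iron = (1/1.11 − 1/1.14)/(4πk) = 0.02371/(4π·51.6) = 3.656×10^-5 K/W
  R_diatomaceous earth = (1/1.14 − 1/1.58)/(4πk) = 0.2443/(4π·0.0972) = 0.2000 K/W
  R_ceramic fibre blanket = (1/1.58 − 1/1.89)/(4πk) = 0.1038/(4π·0.0866) = 0.09539 K/W
  R_conv,out = 1/(4πr²h) = 1/(4π·1.89²·23.7) = 9.400×10^-4 K/W
ΣR = 3.656×10^-5 + 0.2000 + 0.09539 + 9.400×10^-4 = 0.2964 K/W
Q = ΔT/ΣR = (404 °C − 29.5 °C)/0.2964 = 1260 W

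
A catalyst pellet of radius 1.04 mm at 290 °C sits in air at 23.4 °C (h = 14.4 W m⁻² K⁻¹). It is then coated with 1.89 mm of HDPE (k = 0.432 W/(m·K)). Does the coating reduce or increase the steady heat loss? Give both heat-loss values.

increases: 0.0522 → 0.352 W

Critical radius for a sphere: r_cr = 2k/h = 0.0600 m = 6.00 cm.
Outer radius after coating: r₂ = 0.00104 + 0.00189 = 0.00293 m.
Since r₁ < r_cr and r₂ ≤ r_cr, the coating moves toward the maximum at r_cr — heat loss rises.
Bare: R = 1/(4πr₁²h) = 5109 K/W; Q = 266.6/5109 = 0.0522 W.
Coated: R = R_cond + R_conv = 758.0 K/W; Q = 266.6/758.0 = 0.352 W.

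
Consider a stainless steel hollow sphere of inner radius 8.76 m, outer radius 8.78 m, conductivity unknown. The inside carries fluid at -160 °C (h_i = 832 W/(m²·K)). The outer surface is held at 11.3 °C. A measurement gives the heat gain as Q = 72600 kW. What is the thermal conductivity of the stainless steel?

ΣR = ΔT/Q = |-160 − 11.3|/7.26×10^7 = 2.360×10^-6 K/W
Known resistances:
  R_conv,in = 1/(4πr²h) = 1/(4π·8.76²·832) = 1.246×10^-6 K/W
R_stainless steel = ΣR − ΣR_known = 2.360×10^-6 − 1.246×10^-6 = 1.114×10^-6 K/W
(1/r₁−1/r₂)/(4πk) = 1.114×10^-6 ⇒ k = 2.600×10^-4/(4π·1.114×10^-6) = 18.6 W/m·K

k = 18.6 W/m·K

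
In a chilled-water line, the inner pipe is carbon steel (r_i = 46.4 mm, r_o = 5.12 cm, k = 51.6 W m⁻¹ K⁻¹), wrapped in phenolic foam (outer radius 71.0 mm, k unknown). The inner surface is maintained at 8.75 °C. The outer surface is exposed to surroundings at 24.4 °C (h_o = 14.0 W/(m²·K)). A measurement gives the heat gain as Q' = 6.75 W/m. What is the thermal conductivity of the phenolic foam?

k = 0.0241 W/m·K

ΣR = ΔT/Q' = |8.75 − 24.4|/6.75 = 2.319 m·K/W
Known resistances:
  R'_carbon steel = ln(0.0512/0.0464)/(2πk) = 0.09844/(2π·51.6) = 3.036×10^-4 m·K/W
  R'_conv,out = 1/(2πr h) = 1/(2π·0.0710·14.0) = 0.1601 m·K/W
R_phenolic foam = ΣR − ΣR_known = 2.319 − 0.1604 = 2.159 m·K/W
ln(r₂/r₁)/(2πk) = 2.159 ⇒ k = 0.3269/(2π·2.159) = 0.0241 W/m·K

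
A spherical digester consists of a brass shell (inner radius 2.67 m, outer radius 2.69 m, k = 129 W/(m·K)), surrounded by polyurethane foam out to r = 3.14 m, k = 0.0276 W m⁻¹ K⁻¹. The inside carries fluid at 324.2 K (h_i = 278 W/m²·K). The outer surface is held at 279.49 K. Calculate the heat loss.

Q = 291 W

Treat each layer as a resistance in series:
  R_conv,in = 1/(4πr²h) = 1/(4π·2.67²·278) = 4.015×10^-5 K/W
  R_brass = (1/2.67 − 1/2.69)/(4πk) = 0.002785/(4π·129) = 1.718×10^-6 K/W
  R_polyurethane foam = (1/2.69 − 1/3.14)/(4πk) = 0.05328/(4π·0.0276) = 0.1536 K/W
ΣR = 4.015×10^-5 + 1.718×10^-6 + 0.1536 = 0.1536 K/W
Q = ΔT/ΣR = (324.2 K − 279.49 K)/0.1536 = 291 W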